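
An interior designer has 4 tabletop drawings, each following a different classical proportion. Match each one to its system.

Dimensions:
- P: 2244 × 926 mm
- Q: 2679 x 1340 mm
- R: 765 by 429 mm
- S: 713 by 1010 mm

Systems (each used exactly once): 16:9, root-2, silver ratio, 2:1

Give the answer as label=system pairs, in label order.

P = 2244/926 ≈ 2.423 → silver ratio (2.414)
Q = 2679/1340 ≈ 1.999 → 2:1 (2.000)
R = 765/429 ≈ 1.783 → 16:9 (1.778)
S = 1010/713 ≈ 1.417 → root-2 (1.414)

P=silver ratio, Q=2:1, R=16:9, S=root-2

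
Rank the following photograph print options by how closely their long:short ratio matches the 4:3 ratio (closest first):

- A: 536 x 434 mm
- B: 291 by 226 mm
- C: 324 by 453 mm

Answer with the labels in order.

B, C, A

A: 536/434 ≈ 1.235 → |1.235 − 1.333| = 0.098
B: 291/226 ≈ 1.288 → |1.288 − 1.333| = 0.045
C: 453/324 ≈ 1.398 → |1.398 − 1.333| = 0.065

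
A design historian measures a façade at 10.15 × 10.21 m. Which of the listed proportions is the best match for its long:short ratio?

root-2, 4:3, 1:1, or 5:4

1:1

Ratio = 10.21 / 10.15 ≈ 1.006.
Distances: root-2 1.414 (Δ 0.408); 4:3 1.333 (Δ 0.327); 1:1 1.000 (Δ 0.006); 5:4 1.250 (Δ 0.244).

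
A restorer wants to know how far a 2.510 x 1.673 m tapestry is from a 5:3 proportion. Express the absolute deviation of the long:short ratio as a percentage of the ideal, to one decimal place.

Ratio = 2.510 / 1.673 ≈ 1.5003.
Ideal 5:3 ≈ 1.6667. |1.5003 − 1.6667| / 1.6667 ≈ 9.98% → 10.0%.

10.0%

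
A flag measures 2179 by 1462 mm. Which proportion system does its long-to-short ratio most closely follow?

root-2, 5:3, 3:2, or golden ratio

2179/1462 ≈ 1.490. Nearest candidates are 3:2 (1.500, off by 0.010) and root-2 (1.414, off by 0.076).

3:2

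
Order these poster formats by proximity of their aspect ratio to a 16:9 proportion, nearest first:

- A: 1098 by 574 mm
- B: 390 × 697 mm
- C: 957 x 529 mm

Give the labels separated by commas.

Ratios: A = 1098 / 574 ≈ 1.913; B = 697 / 390 ≈ 1.787; C = 957 / 529 ≈ 1.809.
|Δ from 1.778|: A 0.135; B 0.009; C 0.031.

B, C, A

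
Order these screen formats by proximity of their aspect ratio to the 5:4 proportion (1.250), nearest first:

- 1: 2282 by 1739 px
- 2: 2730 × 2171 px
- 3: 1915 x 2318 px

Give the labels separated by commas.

2, 3, 1

Ratios: 1 = 2282 / 1739 ≈ 1.312; 2 = 2730 / 2171 ≈ 1.257; 3 = 2318 / 1915 ≈ 1.210.
|Δ from 1.250|: 1 0.062; 2 0.007; 3 0.040.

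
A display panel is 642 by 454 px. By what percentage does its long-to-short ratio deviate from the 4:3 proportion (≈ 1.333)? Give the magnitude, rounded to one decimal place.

Ratio = 642 / 454 ≈ 1.4141.
Ideal 4:3 ≈ 1.3333. |1.4141 − 1.3333| / 1.3333 ≈ 6.06% → 6.1%.

6.1%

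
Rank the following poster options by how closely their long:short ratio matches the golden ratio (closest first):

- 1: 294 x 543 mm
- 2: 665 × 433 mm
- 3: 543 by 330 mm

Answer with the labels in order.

1: 543/294 ≈ 1.847 → |1.847 − 1.618| = 0.229
2: 665/433 ≈ 1.536 → |1.536 − 1.618| = 0.082
3: 543/330 ≈ 1.645 → |1.645 − 1.618| = 0.027

3, 2, 1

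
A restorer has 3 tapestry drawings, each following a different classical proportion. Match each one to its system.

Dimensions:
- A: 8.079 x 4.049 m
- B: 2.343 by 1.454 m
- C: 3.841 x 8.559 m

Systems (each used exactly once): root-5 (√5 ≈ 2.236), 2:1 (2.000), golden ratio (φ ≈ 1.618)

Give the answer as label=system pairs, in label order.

A = 8.079/4.049 ≈ 1.995 → 2:1 (2.000)
B = 2.343/1.454 ≈ 1.611 → golden ratio (1.618)
C = 8.559/3.841 ≈ 2.228 → root-5 (2.236)

A=2:1, B=golden ratio, C=root-5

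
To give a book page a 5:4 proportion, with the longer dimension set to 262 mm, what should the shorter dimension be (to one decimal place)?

209.6 mm

5:4 = 1.25000.
Shorter side = 262 ÷ 1.25000 ≈ 209.600 → 209.6 mm.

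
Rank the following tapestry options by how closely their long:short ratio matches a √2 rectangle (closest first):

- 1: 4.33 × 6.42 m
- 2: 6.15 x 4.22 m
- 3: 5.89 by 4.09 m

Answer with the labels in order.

Ratios: 1 = 6.42 / 4.33 ≈ 1.483; 2 = 6.15 / 4.22 ≈ 1.457; 3 = 5.89 / 4.09 ≈ 1.440.
|Δ from 1.414|: 1 0.069; 2 0.043; 3 0.026.

3, 2, 1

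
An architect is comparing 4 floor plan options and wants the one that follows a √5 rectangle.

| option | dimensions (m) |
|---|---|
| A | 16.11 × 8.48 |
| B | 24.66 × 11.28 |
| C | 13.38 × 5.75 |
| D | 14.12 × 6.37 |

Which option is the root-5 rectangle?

Ratios (long/short): A ≈ 1.900; B ≈ 2.186; C ≈ 2.327; D ≈ 2.217.
root-5 ≈ 2.236; option D is nearest (Δ 0.019).

D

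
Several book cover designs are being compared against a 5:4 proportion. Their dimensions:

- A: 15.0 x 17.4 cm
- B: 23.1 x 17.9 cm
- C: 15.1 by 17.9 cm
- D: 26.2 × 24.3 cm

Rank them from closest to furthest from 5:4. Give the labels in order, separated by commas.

A: 17.4/15.0 ≈ 1.160 → |1.160 − 1.250| = 0.090
B: 23.1/17.9 ≈ 1.291 → |1.291 − 1.250| = 0.041
C: 17.9/15.1 ≈ 1.185 → |1.185 − 1.250| = 0.065
D: 26.2/24.3 ≈ 1.078 → |1.078 − 1.250| = 0.172

B, C, A, D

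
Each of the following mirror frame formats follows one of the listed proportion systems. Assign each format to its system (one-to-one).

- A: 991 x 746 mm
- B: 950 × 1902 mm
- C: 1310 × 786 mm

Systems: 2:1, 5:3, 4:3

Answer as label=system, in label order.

A = 991/746 ≈ 1.328 → 4:3 (1.333)
B = 1902/950 ≈ 2.002 → 2:1 (2.000)
C = 1310/786 ≈ 1.667 → 5:3 (1.667)

A=4:3, B=2:1, C=5:3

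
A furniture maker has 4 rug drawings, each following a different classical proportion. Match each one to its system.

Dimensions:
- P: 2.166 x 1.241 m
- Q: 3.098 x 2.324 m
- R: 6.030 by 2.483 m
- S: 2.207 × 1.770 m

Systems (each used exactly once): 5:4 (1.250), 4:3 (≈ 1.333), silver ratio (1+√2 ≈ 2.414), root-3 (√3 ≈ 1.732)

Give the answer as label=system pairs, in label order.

P = 2.166/1.241 ≈ 1.745 → root-3 (1.732)
Q = 3.098/2.324 ≈ 1.333 → 4:3 (1.333)
R = 6.030/2.483 ≈ 2.429 → silver ratio (2.414)
S = 2.207/1.770 ≈ 1.247 → 5:4 (1.250)

P=root-3, Q=4:3, R=silver ratio, S=5:4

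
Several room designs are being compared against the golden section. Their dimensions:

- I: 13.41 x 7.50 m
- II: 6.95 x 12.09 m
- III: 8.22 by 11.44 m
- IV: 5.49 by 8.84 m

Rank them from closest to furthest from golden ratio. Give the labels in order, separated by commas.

IV, II, I, III

I: 13.41/7.50 ≈ 1.788 → |1.788 − 1.618| = 0.170
II: 12.09/6.95 ≈ 1.740 → |1.740 − 1.618| = 0.122
III: 11.44/8.22 ≈ 1.392 → |1.392 − 1.618| = 0.226
IV: 8.84/5.49 ≈ 1.610 → |1.610 − 1.618| = 0.008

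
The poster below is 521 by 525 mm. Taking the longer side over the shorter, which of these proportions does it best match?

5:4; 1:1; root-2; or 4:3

525/521 ≈ 1.008. Nearest candidates are 1:1 (1.000, off by 0.008) and 5:4 (1.250, off by 0.242).

1:1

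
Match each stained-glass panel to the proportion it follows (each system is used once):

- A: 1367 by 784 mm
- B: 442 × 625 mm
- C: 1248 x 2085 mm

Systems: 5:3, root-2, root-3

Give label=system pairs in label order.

A=root-3, B=root-2, C=5:3

Ratios: A ≈ 1.744; B ≈ 1.414; C ≈ 1.671.
Targets: 5:3 ≈ 1.667; root-2 ≈ 1.414; root-3 ≈ 1.732.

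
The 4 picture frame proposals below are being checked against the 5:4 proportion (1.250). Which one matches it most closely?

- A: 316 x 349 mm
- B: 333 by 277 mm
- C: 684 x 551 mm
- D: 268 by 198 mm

Ratios (long/short): A ≈ 1.104; B ≈ 1.202; C ≈ 1.241; D ≈ 1.354.
5:4 ≈ 1.250; option C is nearest (Δ 0.009).

C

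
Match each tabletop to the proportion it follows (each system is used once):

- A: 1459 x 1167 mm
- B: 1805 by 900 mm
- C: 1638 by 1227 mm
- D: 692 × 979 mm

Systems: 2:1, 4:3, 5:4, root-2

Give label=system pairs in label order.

A=5:4, B=2:1, C=4:3, D=root-2

A = 1459/1167 ≈ 1.250 → 5:4 (1.250)
B = 1805/900 ≈ 2.006 → 2:1 (2.000)
C = 1638/1227 ≈ 1.335 → 4:3 (1.333)
D = 979/692 ≈ 1.415 → root-2 (1.414)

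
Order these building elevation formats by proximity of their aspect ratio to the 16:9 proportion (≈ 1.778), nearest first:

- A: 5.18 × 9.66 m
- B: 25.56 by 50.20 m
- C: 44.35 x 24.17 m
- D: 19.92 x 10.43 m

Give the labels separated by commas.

A: 9.66/5.18 ≈ 1.865 → |1.865 − 1.778| = 0.087
B: 50.20/25.56 ≈ 1.964 → |1.964 − 1.778| = 0.186
C: 44.35/24.17 ≈ 1.835 → |1.835 − 1.778| = 0.057
D: 19.92/10.43 ≈ 1.910 → |1.910 − 1.778| = 0.132

C, A, D, B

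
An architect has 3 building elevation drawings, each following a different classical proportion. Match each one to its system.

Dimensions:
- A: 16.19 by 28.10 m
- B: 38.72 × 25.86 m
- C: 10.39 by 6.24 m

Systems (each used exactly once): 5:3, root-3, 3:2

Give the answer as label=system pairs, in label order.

A=root-3, B=3:2, C=5:3

Ratios: A ≈ 1.736; B ≈ 1.497; C ≈ 1.665.
Targets: 5:3 ≈ 1.667; root-3 ≈ 1.732; 3:2 ≈ 1.500.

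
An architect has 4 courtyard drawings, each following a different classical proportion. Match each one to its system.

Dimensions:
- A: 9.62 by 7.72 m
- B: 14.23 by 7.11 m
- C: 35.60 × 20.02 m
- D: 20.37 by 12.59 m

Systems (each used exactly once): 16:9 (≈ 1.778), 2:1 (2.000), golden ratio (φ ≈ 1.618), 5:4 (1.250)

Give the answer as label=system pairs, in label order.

A=5:4, B=2:1, C=16:9, D=golden ratio

A = 9.62/7.72 ≈ 1.246 → 5:4 (1.250)
B = 14.23/7.11 ≈ 2.001 → 2:1 (2.000)
C = 35.60/20.02 ≈ 1.778 → 16:9 (1.778)
D = 20.37/12.59 ≈ 1.618 → golden ratio (1.618)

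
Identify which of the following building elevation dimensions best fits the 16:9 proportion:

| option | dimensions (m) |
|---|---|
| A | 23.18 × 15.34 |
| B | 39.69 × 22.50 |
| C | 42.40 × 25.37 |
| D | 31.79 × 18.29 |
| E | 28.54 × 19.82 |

B

Ratios (long/short): A ≈ 1.511; B ≈ 1.764; C ≈ 1.671; D ≈ 1.738; E ≈ 1.440.
16:9 ≈ 1.778; option B is nearest (Δ 0.014).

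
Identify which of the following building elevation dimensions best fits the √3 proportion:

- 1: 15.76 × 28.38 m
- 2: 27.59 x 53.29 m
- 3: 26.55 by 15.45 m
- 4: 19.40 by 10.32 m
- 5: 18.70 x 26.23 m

3

Ratios (long/short): 1 ≈ 1.801; 2 ≈ 1.931; 3 ≈ 1.718; 4 ≈ 1.880; 5 ≈ 1.403.
root-3 ≈ 1.732; option 3 is nearest (Δ 0.014).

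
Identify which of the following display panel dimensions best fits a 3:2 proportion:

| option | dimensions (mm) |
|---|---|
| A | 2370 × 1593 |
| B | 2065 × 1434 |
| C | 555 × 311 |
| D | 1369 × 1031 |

A

Ratios (long/short): A ≈ 1.488; B ≈ 1.440; C ≈ 1.785; D ≈ 1.328.
3:2 ≈ 1.500; option A is nearest (Δ 0.012).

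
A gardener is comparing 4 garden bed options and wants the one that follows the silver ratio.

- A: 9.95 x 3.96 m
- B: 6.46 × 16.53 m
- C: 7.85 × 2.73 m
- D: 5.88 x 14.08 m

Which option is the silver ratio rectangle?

Target silver ratio ≈ 2.414.
A: 2.513 (Δ0.099)  B: 2.559 (Δ0.145)  C: 2.875 (Δ0.461)  D: 2.395 (Δ0.019)

D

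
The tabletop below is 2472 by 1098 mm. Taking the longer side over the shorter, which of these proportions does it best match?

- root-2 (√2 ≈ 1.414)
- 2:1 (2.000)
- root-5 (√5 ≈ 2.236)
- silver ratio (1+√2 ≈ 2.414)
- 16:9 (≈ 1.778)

2472/1098 ≈ 2.251. Nearest candidates are root-5 (2.236, off by 0.015) and silver ratio (2.414, off by 0.163).

root-5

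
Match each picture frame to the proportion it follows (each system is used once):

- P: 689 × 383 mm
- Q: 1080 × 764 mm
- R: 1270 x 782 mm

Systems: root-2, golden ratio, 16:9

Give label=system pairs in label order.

P=16:9, Q=root-2, R=golden ratio

Ratios: P ≈ 1.799; Q ≈ 1.414; R ≈ 1.624.
Targets: root-2 ≈ 1.414; golden ratio ≈ 1.618; 16:9 ≈ 1.778.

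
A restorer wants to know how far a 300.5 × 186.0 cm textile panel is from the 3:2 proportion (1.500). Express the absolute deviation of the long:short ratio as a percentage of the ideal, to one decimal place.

7.7%

Ratio = 300.5 / 186.0 ≈ 1.6156.
Ideal 3:2 = 1.5000. |1.6156 − 1.5000| / 1.5000 ≈ 7.71% → 7.7%.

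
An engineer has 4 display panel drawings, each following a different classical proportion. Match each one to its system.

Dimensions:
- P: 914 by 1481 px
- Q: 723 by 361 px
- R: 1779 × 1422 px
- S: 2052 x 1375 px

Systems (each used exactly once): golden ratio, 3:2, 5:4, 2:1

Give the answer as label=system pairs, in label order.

P=golden ratio, Q=2:1, R=5:4, S=3:2

P = 1481/914 ≈ 1.620 → golden ratio (1.618)
Q = 723/361 ≈ 2.003 → 2:1 (2.000)
R = 1779/1422 ≈ 1.251 → 5:4 (1.250)
S = 2052/1375 ≈ 1.492 → 3:2 (1.500)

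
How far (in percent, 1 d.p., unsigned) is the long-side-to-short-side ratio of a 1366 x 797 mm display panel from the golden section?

5.9%

Ratio = 1366 / 797 ≈ 1.7139.
Ideal golden ratio ≈ 1.6180. |1.7139 − 1.6180| / 1.6180 ≈ 5.93% → 5.9%.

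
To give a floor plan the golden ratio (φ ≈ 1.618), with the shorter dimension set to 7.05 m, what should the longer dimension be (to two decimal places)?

11.41 m

golden ratio ≈ 1.61803.
Longer side = 7.05 × 1.61803 ≈ 11.4071 → 11.41 m.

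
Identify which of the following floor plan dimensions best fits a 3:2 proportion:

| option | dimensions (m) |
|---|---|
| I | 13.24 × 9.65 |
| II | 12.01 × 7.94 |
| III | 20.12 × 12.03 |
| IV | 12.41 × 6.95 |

II

Target 3:2 ≈ 1.500.
I: 1.372 (Δ0.128)  II: 1.513 (Δ0.013)  III: 1.672 (Δ0.172)  IV: 1.786 (Δ0.286)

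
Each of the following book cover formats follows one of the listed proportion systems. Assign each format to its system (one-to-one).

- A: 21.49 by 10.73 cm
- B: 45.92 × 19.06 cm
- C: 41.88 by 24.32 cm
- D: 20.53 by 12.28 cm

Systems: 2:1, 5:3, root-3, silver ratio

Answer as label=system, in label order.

Ratios: A ≈ 2.003; B ≈ 2.409; C ≈ 1.722; D ≈ 1.672.
Targets: 2:1 ≈ 2.000; 5:3 ≈ 1.667; root-3 ≈ 1.732; silver ratio ≈ 2.414.

A=2:1, B=silver ratio, C=root-3, D=5:3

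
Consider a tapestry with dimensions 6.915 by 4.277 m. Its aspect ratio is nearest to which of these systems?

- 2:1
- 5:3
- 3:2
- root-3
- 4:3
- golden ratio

golden ratio

Ratio = 6.915 / 4.277 ≈ 1.617.
Distances: 2:1 2.000 (Δ 0.383); 5:3 1.667 (Δ 0.050); 3:2 1.500 (Δ 0.117); root-3 1.732 (Δ 0.115); 4:3 1.333 (Δ 0.284); golden ratio 1.618 (Δ 0.001).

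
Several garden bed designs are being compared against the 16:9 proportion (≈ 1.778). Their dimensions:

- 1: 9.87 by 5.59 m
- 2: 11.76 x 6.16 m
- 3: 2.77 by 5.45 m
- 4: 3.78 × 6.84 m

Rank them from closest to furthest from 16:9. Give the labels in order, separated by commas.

1: 9.87/5.59 ≈ 1.766 → |1.766 − 1.778| = 0.012
2: 11.76/6.16 ≈ 1.909 → |1.909 − 1.778| = 0.131
3: 5.45/2.77 ≈ 1.968 → |1.968 − 1.778| = 0.190
4: 6.84/3.78 ≈ 1.810 → |1.810 − 1.778| = 0.032

1, 4, 2, 3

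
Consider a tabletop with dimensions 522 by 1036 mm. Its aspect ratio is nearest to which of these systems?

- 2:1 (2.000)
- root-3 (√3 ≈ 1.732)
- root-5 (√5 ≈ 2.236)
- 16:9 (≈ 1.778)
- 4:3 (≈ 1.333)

Ratio = 1036 / 522 ≈ 1.985.
Distances: 2:1 2.000 (Δ 0.015); root-3 1.732 (Δ 0.253); root-5 2.236 (Δ 0.251); 16:9 1.778 (Δ 0.207); 4:3 1.333 (Δ 0.652).

2:1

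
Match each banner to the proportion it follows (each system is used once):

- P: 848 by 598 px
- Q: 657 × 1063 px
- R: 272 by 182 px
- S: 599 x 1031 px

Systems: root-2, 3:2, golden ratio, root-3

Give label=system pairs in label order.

Ratios: P ≈ 1.418; Q ≈ 1.618; R ≈ 1.495; S ≈ 1.721.
Targets: root-2 ≈ 1.414; 3:2 ≈ 1.500; golden ratio ≈ 1.618; root-3 ≈ 1.732.

P=root-2, Q=golden ratio, R=3:2, S=root-3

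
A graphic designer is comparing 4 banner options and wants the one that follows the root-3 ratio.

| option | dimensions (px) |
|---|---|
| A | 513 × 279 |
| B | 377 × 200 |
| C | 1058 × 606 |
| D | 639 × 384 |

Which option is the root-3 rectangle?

C

Ratios (long/short): A ≈ 1.839; B ≈ 1.885; C ≈ 1.746; D ≈ 1.664.
root-3 ≈ 1.732; option C is nearest (Δ 0.014).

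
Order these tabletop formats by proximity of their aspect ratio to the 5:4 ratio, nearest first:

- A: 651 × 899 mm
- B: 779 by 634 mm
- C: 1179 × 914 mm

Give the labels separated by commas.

A: 899/651 ≈ 1.381 → |1.381 − 1.250| = 0.131
B: 779/634 ≈ 1.229 → |1.229 − 1.250| = 0.021
C: 1179/914 ≈ 1.290 → |1.290 − 1.250| = 0.040

B, C, A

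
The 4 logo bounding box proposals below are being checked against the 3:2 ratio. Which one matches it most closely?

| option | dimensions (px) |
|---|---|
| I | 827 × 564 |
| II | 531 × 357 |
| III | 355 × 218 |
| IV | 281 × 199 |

II

Target 3:2 ≈ 1.500.
I: 1.466 (Δ0.034)  II: 1.487 (Δ0.013)  III: 1.628 (Δ0.128)  IV: 1.412 (Δ0.088)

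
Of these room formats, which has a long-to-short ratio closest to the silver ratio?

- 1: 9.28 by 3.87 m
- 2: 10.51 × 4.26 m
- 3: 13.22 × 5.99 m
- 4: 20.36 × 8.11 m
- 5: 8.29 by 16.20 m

Ratios (long/short): 1 ≈ 2.398; 2 ≈ 2.467; 3 ≈ 2.207; 4 ≈ 2.510; 5 ≈ 1.954.
silver ratio ≈ 2.414; option 1 is nearest (Δ 0.016).

1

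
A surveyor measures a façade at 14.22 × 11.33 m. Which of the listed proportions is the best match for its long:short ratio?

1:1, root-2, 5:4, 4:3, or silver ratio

Ratio = 14.22 / 11.33 ≈ 1.255.
Distances: 1:1 1.000 (Δ 0.255); root-2 1.414 (Δ 0.159); 5:4 1.250 (Δ 0.005); 4:3 1.333 (Δ 0.078); silver ratio 2.414 (Δ 1.159).

5:4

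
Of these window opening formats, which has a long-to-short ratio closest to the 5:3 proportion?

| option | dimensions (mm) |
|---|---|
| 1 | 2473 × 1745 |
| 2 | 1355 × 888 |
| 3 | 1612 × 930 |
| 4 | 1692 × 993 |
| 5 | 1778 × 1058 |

Target 5:3 ≈ 1.667.
1: 1.417 (Δ0.250)  2: 1.526 (Δ0.141)  3: 1.733 (Δ0.066)  4: 1.704 (Δ0.037)  5: 1.681 (Δ0.014)

5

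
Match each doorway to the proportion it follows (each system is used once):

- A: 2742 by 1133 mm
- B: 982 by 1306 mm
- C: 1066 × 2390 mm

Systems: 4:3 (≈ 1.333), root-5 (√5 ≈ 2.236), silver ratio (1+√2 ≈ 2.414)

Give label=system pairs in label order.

A=silver ratio, B=4:3, C=root-5

A = 2742/1133 ≈ 2.420 → silver ratio (2.414)
B = 1306/982 ≈ 1.330 → 4:3 (1.333)
C = 2390/1066 ≈ 2.242 → root-5 (2.236)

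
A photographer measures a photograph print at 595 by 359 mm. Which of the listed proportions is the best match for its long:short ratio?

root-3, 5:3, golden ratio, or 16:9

Ratio = 595 / 359 ≈ 1.657.
Distances: root-3 1.732 (Δ 0.075); 5:3 1.667 (Δ 0.010); golden ratio 1.618 (Δ 0.039); 16:9 1.778 (Δ 0.121).

5:3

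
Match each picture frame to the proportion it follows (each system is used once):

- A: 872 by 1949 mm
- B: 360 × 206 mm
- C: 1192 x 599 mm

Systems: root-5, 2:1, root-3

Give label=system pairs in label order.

A=root-5, B=root-3, C=2:1

Ratios: A ≈ 2.235; B ≈ 1.748; C ≈ 1.990.
Targets: root-5 ≈ 2.236; 2:1 ≈ 2.000; root-3 ≈ 1.732.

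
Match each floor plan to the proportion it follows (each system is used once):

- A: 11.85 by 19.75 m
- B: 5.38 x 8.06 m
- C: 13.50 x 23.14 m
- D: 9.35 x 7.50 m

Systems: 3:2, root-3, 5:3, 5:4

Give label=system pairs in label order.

A=5:3, B=3:2, C=root-3, D=5:4

A = 19.75/11.85 ≈ 1.667 → 5:3 (1.667)
B = 8.06/5.38 ≈ 1.498 → 3:2 (1.500)
C = 23.14/13.50 ≈ 1.714 → root-3 (1.732)
D = 9.35/7.50 ≈ 1.247 → 5:4 (1.250)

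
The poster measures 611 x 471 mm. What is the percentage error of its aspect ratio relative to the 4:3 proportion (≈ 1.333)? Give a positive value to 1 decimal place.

Ratio = 611 / 471 ≈ 1.2972.
Ideal 4:3 ≈ 1.3333. |1.2972 − 1.3333| / 1.3333 ≈ 2.71% → 2.7%.

2.7%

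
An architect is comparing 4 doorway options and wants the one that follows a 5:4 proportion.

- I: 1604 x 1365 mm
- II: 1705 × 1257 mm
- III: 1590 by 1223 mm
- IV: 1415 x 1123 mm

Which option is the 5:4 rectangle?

Ratios (long/short): I ≈ 1.175; II ≈ 1.356; III ≈ 1.300; IV ≈ 1.260.
5:4 ≈ 1.250; option IV is nearest (Δ 0.010).

IV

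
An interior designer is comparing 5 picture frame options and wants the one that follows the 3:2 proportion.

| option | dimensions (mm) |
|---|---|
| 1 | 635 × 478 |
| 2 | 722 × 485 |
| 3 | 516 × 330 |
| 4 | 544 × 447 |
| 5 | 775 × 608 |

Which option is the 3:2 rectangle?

Ratios (long/short): 1 ≈ 1.328; 2 ≈ 1.489; 3 ≈ 1.564; 4 ≈ 1.217; 5 ≈ 1.275.
3:2 ≈ 1.500; option 2 is nearest (Δ 0.011).

2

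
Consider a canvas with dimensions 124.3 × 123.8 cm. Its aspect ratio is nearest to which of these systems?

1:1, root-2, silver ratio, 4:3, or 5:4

1:1

124.3/123.8 ≈ 1.004. Nearest candidates are 1:1 (1.000, off by 0.004) and 5:4 (1.250, off by 0.246).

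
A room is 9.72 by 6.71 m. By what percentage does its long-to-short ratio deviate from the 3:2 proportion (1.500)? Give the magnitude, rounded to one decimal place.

3.4%

Ratio = 9.72 / 6.71 ≈ 1.4486.
Ideal 3:2 = 1.5000. |1.4486 − 1.5000| / 1.5000 ≈ 3.43% → 3.4%.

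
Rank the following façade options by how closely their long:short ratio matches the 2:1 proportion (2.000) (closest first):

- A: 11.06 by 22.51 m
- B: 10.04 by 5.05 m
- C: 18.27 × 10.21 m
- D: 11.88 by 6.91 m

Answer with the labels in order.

A: 22.51/11.06 ≈ 2.035 → |2.035 − 2.000| = 0.035
B: 10.04/5.05 ≈ 1.988 → |1.988 − 2.000| = 0.012
C: 18.27/10.21 ≈ 1.789 → |1.789 − 2.000| = 0.211
D: 11.88/6.91 ≈ 1.719 → |1.719 − 2.000| = 0.281

B, A, C, D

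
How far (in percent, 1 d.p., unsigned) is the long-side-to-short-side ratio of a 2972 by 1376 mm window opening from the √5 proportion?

Ratio = 2972 / 1376 ≈ 2.1599.
Ideal root-5 ≈ 2.2361. |2.1599 − 2.2361| / 2.2361 ≈ 3.41% → 3.4%.

3.4%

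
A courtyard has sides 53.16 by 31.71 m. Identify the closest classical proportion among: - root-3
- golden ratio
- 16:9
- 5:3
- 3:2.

5:3

53.16/31.71 ≈ 1.676. Nearest candidates are 5:3 (1.667, off by 0.009) and root-3 (1.732, off by 0.056).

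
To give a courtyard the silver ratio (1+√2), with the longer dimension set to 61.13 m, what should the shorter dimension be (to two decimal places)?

25.32 m

silver ratio ≈ 2.41421.
Shorter side = 61.13 ÷ 2.41421 ≈ 25.3209 → 25.32 m.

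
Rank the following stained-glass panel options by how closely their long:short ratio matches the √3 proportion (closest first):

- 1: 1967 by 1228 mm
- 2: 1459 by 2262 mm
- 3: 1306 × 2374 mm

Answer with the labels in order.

3, 1, 2

Ratios: 1 = 1967 / 1228 ≈ 1.602; 2 = 2262 / 1459 ≈ 1.550; 3 = 2374 / 1306 ≈ 1.818.
|Δ from 1.732|: 1 0.130; 2 0.182; 3 0.086.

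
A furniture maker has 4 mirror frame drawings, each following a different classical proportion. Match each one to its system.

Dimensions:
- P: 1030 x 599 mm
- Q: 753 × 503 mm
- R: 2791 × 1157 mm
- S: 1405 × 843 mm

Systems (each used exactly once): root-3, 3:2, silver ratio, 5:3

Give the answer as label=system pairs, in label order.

P = 1030/599 ≈ 1.720 → root-3 (1.732)
Q = 753/503 ≈ 1.497 → 3:2 (1.500)
R = 2791/1157 ≈ 2.412 → silver ratio (2.414)
S = 1405/843 ≈ 1.667 → 5:3 (1.667)

P=root-3, Q=3:2, R=silver ratio, S=5:3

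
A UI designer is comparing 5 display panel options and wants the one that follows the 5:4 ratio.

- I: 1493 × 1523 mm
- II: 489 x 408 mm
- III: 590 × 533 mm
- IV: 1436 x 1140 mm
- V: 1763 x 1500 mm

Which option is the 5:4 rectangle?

Ratios (long/short): I ≈ 1.020; II ≈ 1.199; III ≈ 1.107; IV ≈ 1.260; V ≈ 1.175.
5:4 ≈ 1.250; option IV is nearest (Δ 0.010).

IV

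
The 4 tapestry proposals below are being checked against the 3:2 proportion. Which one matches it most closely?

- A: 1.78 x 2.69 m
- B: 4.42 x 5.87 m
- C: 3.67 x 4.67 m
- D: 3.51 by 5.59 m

Target 3:2 ≈ 1.500.
A: 1.511 (Δ0.011)  B: 1.328 (Δ0.172)  C: 1.272 (Δ0.228)  D: 1.593 (Δ0.093)

A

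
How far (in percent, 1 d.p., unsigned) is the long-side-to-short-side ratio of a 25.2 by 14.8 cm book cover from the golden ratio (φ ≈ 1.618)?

5.2%

Ratio = 25.2 / 14.8 ≈ 1.7027.
Ideal golden ratio ≈ 1.6180. |1.7027 − 1.6180| / 1.6180 ≈ 5.23% → 5.2%.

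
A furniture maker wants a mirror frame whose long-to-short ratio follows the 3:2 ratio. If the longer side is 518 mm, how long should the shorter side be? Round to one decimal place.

3:2 = 1.50000.
Shorter side = 518 ÷ 1.50000 ≈ 345.333 → 345.3 mm.

345.3 mm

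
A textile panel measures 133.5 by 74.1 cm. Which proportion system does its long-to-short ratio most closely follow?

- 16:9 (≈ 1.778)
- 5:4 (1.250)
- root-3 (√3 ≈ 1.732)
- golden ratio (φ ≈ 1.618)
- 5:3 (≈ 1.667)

Ratio = 133.5 / 74.1 ≈ 1.802.
Distances: 16:9 1.778 (Δ 0.024); 5:4 1.250 (Δ 0.552); root-3 1.732 (Δ 0.070); golden ratio 1.618 (Δ 0.184); 5:3 1.667 (Δ 0.135).

16:9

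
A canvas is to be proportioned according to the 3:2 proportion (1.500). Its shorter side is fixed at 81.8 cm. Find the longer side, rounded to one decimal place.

122.7 cm

3:2 = 1.50000.
Longer side = 81.8 × 1.50000 ≈ 122.700 → 122.7 cm.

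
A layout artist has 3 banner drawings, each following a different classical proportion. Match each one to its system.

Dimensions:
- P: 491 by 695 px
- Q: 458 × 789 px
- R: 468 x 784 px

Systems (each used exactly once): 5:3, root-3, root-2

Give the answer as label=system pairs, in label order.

P=root-2, Q=root-3, R=5:3

Ratios: P ≈ 1.415; Q ≈ 1.723; R ≈ 1.675.
Targets: 5:3 ≈ 1.667; root-3 ≈ 1.732; root-2 ≈ 1.414.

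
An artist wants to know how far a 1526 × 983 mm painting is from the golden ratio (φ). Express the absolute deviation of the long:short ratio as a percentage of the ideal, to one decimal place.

Ratio = 1526 / 983 ≈ 1.5524.
Ideal golden ratio ≈ 1.6180. |1.5524 − 1.6180| / 1.6180 ≈ 4.05% → 4.1%.

4.1%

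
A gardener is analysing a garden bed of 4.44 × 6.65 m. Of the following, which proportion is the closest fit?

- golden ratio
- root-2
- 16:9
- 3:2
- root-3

6.65/4.44 ≈ 1.498. Nearest candidates are 3:2 (1.500, off by 0.002) and root-2 (1.414, off by 0.084).

3:2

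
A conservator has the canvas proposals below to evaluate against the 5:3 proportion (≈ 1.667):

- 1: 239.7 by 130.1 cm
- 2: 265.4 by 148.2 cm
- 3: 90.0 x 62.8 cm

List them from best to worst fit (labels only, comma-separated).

2, 1, 3

Ratios: 1 = 239.7 / 130.1 ≈ 1.842; 2 = 265.4 / 148.2 ≈ 1.791; 3 = 90.0 / 62.8 ≈ 1.433.
|Δ from 1.667|: 1 0.175; 2 0.124; 3 0.234.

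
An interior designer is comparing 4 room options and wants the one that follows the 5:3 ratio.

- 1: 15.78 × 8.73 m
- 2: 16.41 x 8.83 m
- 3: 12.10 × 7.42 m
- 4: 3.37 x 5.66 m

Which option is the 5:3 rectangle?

Ratios (long/short): 1 ≈ 1.808; 2 ≈ 1.858; 3 ≈ 1.631; 4 ≈ 1.680.
5:3 ≈ 1.667; option 4 is nearest (Δ 0.013).

4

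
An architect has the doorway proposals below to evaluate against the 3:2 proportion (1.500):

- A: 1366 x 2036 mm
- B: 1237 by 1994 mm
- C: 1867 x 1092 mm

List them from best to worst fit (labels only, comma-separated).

A, B, C

A: 2036/1366 ≈ 1.490 → |1.490 − 1.500| = 0.010
B: 1994/1237 ≈ 1.612 → |1.612 − 1.500| = 0.112
C: 1867/1092 ≈ 1.710 → |1.710 − 1.500| = 0.210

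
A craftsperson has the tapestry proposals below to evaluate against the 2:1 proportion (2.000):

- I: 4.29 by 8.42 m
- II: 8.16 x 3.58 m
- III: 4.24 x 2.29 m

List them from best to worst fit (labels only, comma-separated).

I, III, II

I: 8.42/4.29 ≈ 1.963 → |1.963 − 2.000| = 0.037
II: 8.16/3.58 ≈ 2.279 → |2.279 − 2.000| = 0.279
III: 4.24/2.29 ≈ 1.852 → |1.852 − 2.000| = 0.148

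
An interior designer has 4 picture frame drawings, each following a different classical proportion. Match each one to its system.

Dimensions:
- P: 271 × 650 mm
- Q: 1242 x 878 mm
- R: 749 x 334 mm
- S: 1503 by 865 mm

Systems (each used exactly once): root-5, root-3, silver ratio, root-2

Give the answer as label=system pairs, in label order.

P = 650/271 ≈ 2.399 → silver ratio (2.414)
Q = 1242/878 ≈ 1.415 → root-2 (1.414)
R = 749/334 ≈ 2.243 → root-5 (2.236)
S = 1503/865 ≈ 1.738 → root-3 (1.732)

P=silver ratio, Q=root-2, R=root-5, S=root-3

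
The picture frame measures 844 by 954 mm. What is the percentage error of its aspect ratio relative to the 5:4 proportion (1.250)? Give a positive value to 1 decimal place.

Ratio = 954 / 844 ≈ 1.1303.
Ideal 5:4 = 1.2500. |1.1303 − 1.2500| / 1.2500 ≈ 9.58% → 9.6%.

9.6%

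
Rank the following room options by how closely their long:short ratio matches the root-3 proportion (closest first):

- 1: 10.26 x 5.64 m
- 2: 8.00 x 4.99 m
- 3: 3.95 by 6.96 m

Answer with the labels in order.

3, 1, 2

1: 10.26/5.64 ≈ 1.819 → |1.819 − 1.732| = 0.087
2: 8.00/4.99 ≈ 1.603 → |1.603 − 1.732| = 0.129
3: 6.96/3.95 ≈ 1.762 → |1.762 − 1.732| = 0.030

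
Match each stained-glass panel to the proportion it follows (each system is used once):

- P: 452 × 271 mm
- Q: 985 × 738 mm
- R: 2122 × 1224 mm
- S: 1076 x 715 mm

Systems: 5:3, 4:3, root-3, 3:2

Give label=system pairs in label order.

P=5:3, Q=4:3, R=root-3, S=3:2

Ratios: P ≈ 1.668; Q ≈ 1.335; R ≈ 1.734; S ≈ 1.505.
Targets: 5:3 ≈ 1.667; 4:3 ≈ 1.333; root-3 ≈ 1.732; 3:2 ≈ 1.500.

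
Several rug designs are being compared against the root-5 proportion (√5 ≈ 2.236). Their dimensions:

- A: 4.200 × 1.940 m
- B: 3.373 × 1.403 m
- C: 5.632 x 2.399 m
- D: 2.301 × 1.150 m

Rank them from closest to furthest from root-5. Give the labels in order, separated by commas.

A, C, B, D

A: 4.200/1.940 ≈ 2.165 → |2.165 − 2.236| = 0.071
B: 3.373/1.403 ≈ 2.404 → |2.404 − 2.236| = 0.168
C: 5.632/2.399 ≈ 2.348 → |2.348 − 2.236| = 0.112
D: 2.301/1.150 ≈ 2.001 → |2.001 − 2.236| = 0.235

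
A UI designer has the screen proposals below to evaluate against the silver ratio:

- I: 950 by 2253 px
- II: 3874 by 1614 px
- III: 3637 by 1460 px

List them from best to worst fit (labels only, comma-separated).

II, I, III

I: 2253/950 ≈ 2.372 → |2.372 − 2.414| = 0.042
II: 3874/1614 ≈ 2.400 → |2.400 − 2.414| = 0.014
III: 3637/1460 ≈ 2.491 → |2.491 − 2.414| = 0.077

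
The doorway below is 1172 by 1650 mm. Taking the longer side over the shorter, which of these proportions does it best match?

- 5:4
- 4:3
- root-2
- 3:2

1650/1172 ≈ 1.408. Nearest candidates are root-2 (1.414, off by 0.006) and 4:3 (1.333, off by 0.075).

root-2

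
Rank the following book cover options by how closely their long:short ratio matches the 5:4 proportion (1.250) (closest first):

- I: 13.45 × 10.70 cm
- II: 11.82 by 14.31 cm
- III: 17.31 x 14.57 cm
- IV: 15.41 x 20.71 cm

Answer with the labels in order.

I, II, III, IV

I: 13.45/10.70 ≈ 1.257 → |1.257 − 1.250| = 0.007
II: 14.31/11.82 ≈ 1.211 → |1.211 − 1.250| = 0.039
III: 17.31/14.57 ≈ 1.188 → |1.188 − 1.250| = 0.062
IV: 20.71/15.41 ≈ 1.344 → |1.344 − 1.250| = 0.094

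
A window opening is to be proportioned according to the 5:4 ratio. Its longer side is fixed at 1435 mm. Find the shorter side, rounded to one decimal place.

5:4 = 1.25000.
Shorter side = 1435 ÷ 1.25000 ≈ 1148.000 → 1148.0 mm.

1148.0 mm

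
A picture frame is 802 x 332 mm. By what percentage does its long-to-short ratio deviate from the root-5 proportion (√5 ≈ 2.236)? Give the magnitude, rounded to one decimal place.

8.0%

Ratio = 802 / 332 ≈ 2.4157.
Ideal root-5 ≈ 2.2361. |2.4157 − 2.2361| / 2.2361 ≈ 8.03% → 8.0%.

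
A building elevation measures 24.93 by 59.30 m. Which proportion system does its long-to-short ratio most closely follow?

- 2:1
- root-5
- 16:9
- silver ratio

silver ratio

59.30/24.93 ≈ 2.379. Nearest candidates are silver ratio (2.414, off by 0.035) and root-5 (2.236, off by 0.143).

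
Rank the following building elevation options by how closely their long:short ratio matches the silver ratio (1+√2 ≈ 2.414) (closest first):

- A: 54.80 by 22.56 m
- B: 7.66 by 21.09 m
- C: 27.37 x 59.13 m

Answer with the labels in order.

A: 54.80/22.56 ≈ 2.429 → |2.429 − 2.414| = 0.015
B: 21.09/7.66 ≈ 2.753 → |2.753 − 2.414| = 0.339
C: 59.13/27.37 ≈ 2.160 → |2.160 − 2.414| = 0.254

A, C, B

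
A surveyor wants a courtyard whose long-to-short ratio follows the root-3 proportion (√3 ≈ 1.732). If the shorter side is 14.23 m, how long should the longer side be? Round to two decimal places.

24.65 m

root-3 ≈ 1.73205.
Longer side = 14.23 × 1.73205 ≈ 24.6471 → 24.65 m.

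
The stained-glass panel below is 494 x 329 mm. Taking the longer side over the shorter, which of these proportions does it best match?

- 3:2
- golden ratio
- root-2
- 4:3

Ratio = 494 / 329 ≈ 1.502.
Distances: 3:2 1.500 (Δ 0.002); golden ratio 1.618 (Δ 0.116); root-2 1.414 (Δ 0.088); 4:3 1.333 (Δ 0.169).

3:2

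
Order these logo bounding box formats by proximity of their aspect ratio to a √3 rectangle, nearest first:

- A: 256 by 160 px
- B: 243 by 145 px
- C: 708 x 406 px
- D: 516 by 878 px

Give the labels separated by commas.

Ratios: A = 256 / 160 ≈ 1.600; B = 243 / 145 ≈ 1.676; C = 708 / 406 ≈ 1.744; D = 878 / 516 ≈ 1.702.
|Δ from 1.732|: A 0.132; B 0.056; C 0.012; D 0.030.

C, D, B, A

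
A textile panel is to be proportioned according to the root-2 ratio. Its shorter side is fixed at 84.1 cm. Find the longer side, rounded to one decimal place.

118.9 cm

root-2 ≈ 1.41421.
Longer side = 84.1 × 1.41421 ≈ 118.935 → 118.9 cm.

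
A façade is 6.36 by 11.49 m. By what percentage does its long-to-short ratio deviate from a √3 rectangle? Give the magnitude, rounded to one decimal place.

Ratio = 11.49 / 6.36 ≈ 1.8066.
Ideal root-3 ≈ 1.7321. |1.8066 − 1.7321| / 1.7321 ≈ 4.30% → 4.3%.

4.3%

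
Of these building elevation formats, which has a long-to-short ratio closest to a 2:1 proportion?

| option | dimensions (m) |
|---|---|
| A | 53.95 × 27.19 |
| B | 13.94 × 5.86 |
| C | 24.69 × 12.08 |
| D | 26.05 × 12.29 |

A

Target 2:1 ≈ 2.000.
A: 1.984 (Δ0.016)  B: 2.379 (Δ0.379)  C: 2.044 (Δ0.044)  D: 2.120 (Δ0.120)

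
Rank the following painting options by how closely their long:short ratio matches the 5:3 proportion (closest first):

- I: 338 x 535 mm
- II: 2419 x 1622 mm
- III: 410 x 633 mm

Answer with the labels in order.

Ratios: I = 535 / 338 ≈ 1.583; II = 2419 / 1622 ≈ 1.491; III = 633 / 410 ≈ 1.544.
|Δ from 1.667|: I 0.084; II 0.176; III 0.123.

I, III, II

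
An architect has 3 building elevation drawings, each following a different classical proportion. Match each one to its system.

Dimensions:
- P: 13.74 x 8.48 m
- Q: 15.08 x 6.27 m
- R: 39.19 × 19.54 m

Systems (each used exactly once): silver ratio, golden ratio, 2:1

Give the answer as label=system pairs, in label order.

P=golden ratio, Q=silver ratio, R=2:1

Ratios: P ≈ 1.620; Q ≈ 2.405; R ≈ 2.006.
Targets: silver ratio ≈ 2.414; golden ratio ≈ 1.618; 2:1 ≈ 2.000.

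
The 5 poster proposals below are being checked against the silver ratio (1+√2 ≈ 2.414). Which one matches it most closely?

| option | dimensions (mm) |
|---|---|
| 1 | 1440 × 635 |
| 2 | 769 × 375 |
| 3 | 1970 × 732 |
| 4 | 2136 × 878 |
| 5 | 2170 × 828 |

Target silver ratio ≈ 2.414.
1: 2.268 (Δ0.146)  2: 2.051 (Δ0.363)  3: 2.691 (Δ0.277)  4: 2.433 (Δ0.019)  5: 2.621 (Δ0.207)

4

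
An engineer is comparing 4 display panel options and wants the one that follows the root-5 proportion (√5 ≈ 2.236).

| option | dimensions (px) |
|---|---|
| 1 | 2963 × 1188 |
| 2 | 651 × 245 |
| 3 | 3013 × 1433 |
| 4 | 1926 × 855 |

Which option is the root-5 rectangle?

Ratios (long/short): 1 ≈ 2.494; 2 ≈ 2.657; 3 ≈ 2.103; 4 ≈ 2.253.
root-5 ≈ 2.236; option 4 is nearest (Δ 0.017).

4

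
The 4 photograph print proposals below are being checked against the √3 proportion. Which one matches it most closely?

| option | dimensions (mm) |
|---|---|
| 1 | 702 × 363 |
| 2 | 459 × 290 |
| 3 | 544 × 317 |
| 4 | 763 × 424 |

Target root-3 ≈ 1.732.
1: 1.934 (Δ0.202)  2: 1.583 (Δ0.149)  3: 1.716 (Δ0.016)  4: 1.800 (Δ0.068)

3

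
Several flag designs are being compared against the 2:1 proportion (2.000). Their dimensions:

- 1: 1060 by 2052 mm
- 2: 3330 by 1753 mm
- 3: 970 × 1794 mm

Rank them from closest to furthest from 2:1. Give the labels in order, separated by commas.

1: 2052/1060 ≈ 1.936 → |1.936 − 2.000| = 0.064
2: 3330/1753 ≈ 1.900 → |1.900 − 2.000| = 0.100
3: 1794/970 ≈ 1.849 → |1.849 − 2.000| = 0.151

1, 2, 3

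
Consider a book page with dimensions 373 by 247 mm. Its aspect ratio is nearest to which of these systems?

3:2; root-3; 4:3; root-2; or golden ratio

373/247 ≈ 1.510. Nearest candidates are 3:2 (1.500, off by 0.010) and root-2 (1.414, off by 0.096).

3:2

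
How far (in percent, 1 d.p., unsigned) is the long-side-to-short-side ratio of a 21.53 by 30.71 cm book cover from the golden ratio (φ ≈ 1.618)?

11.8%

Ratio = 30.71 / 21.53 ≈ 1.4264.
Ideal golden ratio ≈ 1.6180. |1.4264 − 1.6180| / 1.6180 ≈ 11.84% → 11.8%.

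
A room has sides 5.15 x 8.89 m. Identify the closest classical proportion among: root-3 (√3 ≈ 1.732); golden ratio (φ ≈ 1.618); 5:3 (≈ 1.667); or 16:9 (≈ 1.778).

Ratio = 8.89 / 5.15 ≈ 1.726.
Distances: root-3 1.732 (Δ 0.006); golden ratio 1.618 (Δ 0.108); 5:3 1.667 (Δ 0.059); 16:9 1.778 (Δ 0.052).

root-3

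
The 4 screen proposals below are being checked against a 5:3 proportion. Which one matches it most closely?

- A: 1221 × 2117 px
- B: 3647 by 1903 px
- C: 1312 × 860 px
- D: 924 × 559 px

Target 5:3 ≈ 1.667.
A: 1.734 (Δ0.067)  B: 1.916 (Δ0.249)  C: 1.526 (Δ0.141)  D: 1.653 (Δ0.014)

D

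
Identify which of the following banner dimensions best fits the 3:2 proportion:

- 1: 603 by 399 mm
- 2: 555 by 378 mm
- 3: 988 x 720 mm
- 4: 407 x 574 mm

Ratios (long/short): 1 ≈ 1.511; 2 ≈ 1.468; 3 ≈ 1.372; 4 ≈ 1.410.
3:2 ≈ 1.500; option 1 is nearest (Δ 0.011).

1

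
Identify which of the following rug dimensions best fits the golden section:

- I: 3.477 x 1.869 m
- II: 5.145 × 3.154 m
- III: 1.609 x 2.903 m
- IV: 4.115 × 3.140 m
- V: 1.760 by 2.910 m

II

Target golden ratio ≈ 1.618.
I: 1.860 (Δ0.242)  II: 1.631 (Δ0.013)  III: 1.804 (Δ0.186)  IV: 1.311 (Δ0.307)  V: 1.653 (Δ0.035)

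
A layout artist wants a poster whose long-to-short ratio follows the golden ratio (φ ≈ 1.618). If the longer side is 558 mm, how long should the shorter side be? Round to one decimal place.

golden ratio ≈ 1.61803.
Shorter side = 558 ÷ 1.61803 ≈ 344.864 → 344.9 mm.

344.9 mm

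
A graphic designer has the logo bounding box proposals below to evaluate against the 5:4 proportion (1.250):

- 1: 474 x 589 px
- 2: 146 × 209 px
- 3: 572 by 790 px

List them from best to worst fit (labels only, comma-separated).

1, 3, 2

1: 589/474 ≈ 1.243 → |1.243 − 1.250| = 0.007
2: 209/146 ≈ 1.432 → |1.432 − 1.250| = 0.182
3: 790/572 ≈ 1.381 → |1.381 − 1.250| = 0.131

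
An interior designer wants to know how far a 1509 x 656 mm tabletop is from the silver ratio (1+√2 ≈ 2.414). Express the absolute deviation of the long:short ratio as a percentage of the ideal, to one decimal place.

4.7%

Ratio = 1509 / 656 ≈ 2.3003.
Ideal silver ratio ≈ 2.4142. |2.3003 − 2.4142| / 2.4142 ≈ 4.72% → 4.7%.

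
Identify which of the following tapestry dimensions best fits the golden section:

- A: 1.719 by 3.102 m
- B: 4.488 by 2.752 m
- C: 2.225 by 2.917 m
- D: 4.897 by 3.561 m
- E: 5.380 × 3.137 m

Ratios (long/short): A ≈ 1.805; B ≈ 1.631; C ≈ 1.311; D ≈ 1.375; E ≈ 1.715.
golden ratio ≈ 1.618; option B is nearest (Δ 0.013).

B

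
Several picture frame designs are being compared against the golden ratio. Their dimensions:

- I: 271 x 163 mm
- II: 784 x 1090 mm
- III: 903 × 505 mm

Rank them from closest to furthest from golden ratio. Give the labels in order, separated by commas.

I, III, II

I: 271/163 ≈ 1.663 → |1.663 − 1.618| = 0.045
II: 1090/784 ≈ 1.390 → |1.390 − 1.618| = 0.228
III: 903/505 ≈ 1.788 → |1.788 − 1.618| = 0.170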